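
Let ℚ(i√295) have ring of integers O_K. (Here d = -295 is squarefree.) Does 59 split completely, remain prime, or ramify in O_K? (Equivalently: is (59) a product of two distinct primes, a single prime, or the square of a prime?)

-295 mod 4 = 1, hence disc K = -295 and O_K = ℤ[(1+√-295)/2].
59 divides disc(K) = -295, so 59 ramifies.

ramified — (59) = 𝔭²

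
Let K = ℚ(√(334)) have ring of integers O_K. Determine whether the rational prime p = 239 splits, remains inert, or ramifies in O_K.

334 mod 4 = 2, hence disc K = 4·334 = 1336 and O_K = ℤ[√334].
239 ∤ 1336, so 239 is unramified.
(334/239) = 95^119 mod 239 = 238, giving Legendre symbol -1.
Legendre symbol -1 ⇒ 239 is inert.

inert — (239) stays prime in O_K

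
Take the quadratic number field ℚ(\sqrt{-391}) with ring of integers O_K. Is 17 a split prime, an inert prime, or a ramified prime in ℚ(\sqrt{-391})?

-391 mod 4 = 1, hence disc K = -391 and O_K = ℤ[(1+√-391)/2].
disc(K) = -391 = 17·(-23), so p = 17 is ramified.

ramified — (17) = 𝔭²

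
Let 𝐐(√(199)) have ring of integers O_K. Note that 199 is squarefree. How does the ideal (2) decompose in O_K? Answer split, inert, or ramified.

ramified

Since 199 ≢ 1 mod 4, the ring of integers is ℤ[√199] with discriminant 4·199 = 796.
Ramification test: 2 | 796. The prime 2 ramifies in K.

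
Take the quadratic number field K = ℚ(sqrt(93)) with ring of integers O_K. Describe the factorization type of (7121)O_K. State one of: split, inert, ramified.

Since 93 ≡ 1 mod 4, the ring of integers is ℤ[(1+√93)/2] with discriminant 93.
7121 ∤ 93, so 7121 is unramified.
Euler's criterion: 93^3560 mod 7121 = 1. Thus (93|7121) = 1.
Legendre symbol 1 ⇒ 7121 is split.

7121 splits in O_K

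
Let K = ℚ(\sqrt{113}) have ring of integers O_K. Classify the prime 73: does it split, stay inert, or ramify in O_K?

113 mod 4 = 1, hence disc K = 113 and O_K = ℤ[(1+√113)/2].
73 ∤ 113, so 73 is unramified.
Legendre symbol by Euler's criterion: (113/73) ≡ 113^36 ≡ 72 (mod 73), i.e. (113/73) = -1.
(113/73) = -1, so 73 is inert.

inert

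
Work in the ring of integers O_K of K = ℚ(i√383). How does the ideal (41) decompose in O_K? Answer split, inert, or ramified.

41 remains inert

d = -383 ≡ 1 (mod 4), so O_K = ℤ[(1+√-383)/2] and disc(K) = d = -383.
41 ∤ -383, so 41 is unramified.
Legendre symbol by Euler's criterion: (-383/41) ≡ (-383)^20 ≡ 40 (mod 41), i.e. (-383/41) = -1.
d is a non-residue mod p, hence 41 remains inert in O_K.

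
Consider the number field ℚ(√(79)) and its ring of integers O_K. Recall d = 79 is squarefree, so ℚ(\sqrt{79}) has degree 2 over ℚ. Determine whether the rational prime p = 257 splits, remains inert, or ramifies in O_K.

Since 79 ≢ 1 mod 4, the ring of integers is ℤ[√79] with discriminant 4·79 = 316.
disc(K) = 316 is not divisible by 257; 257 is unramified.
(79/257) = 79^128 mod 257 = 1, giving Legendre symbol 1.
d is a quadratic residue mod p, hence 257 splits in O_K.

splits completely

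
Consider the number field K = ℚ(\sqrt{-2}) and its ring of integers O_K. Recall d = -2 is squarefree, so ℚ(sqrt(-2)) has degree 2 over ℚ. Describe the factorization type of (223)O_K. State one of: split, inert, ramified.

d = -2 ≡ 2 (mod 4), so O_K = ℤ[√-2] and disc(K) = 4d = -8.
disc(K) = -8 is not divisible by 223; 223 is unramified.
Legendre symbol by Euler's criterion: (-2/223) ≡ (-2)^111 ≡ 222 (mod 223), i.e. (-2/223) = -1.
d is a non-residue mod p, hence 223 remains inert in O_K.

remains prime (inert)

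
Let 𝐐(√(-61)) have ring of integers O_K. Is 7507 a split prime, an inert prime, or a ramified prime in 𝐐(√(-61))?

inert

Since -61 ≢ 1 mod 4, the ring of integers is ℤ[√-61] with discriminant 4·(-61) = -244.
disc(K) = -244 is not divisible by 7507; 7507 is unramified.
Compute (-61/7507) via Euler: 7446^((7507-1)/2) mod 7507 = 7506, so (-61/7507) = -1.
Legendre symbol -1 ⇒ 7507 is inert.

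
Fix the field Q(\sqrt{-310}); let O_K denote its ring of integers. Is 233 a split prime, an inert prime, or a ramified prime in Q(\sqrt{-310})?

233 remains inert

d = -310 ≡ 2 (mod 4), so O_K = ℤ[√-310] and disc(K) = 4d = -1240.
disc(K) = -1240 is not divisible by 233; 233 is unramified.
Euler's criterion: (-310)^116 mod 233 = 232. Thus (-310|233) = -1.
Legendre symbol -1 ⇒ 233 is inert.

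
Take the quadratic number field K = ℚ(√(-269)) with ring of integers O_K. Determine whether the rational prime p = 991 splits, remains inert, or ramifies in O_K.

-269 mod 4 = 3, hence disc K = 4·(-269) = -1076 and O_K = ℤ[√-269].
991 ∤ -1076, so 991 is unramified.
Compute (-269/991) via Euler: 722^((991-1)/2) mod 991 = 1, so (-269/991) = 1.
Legendre symbol 1 ⇒ 991 is split.

split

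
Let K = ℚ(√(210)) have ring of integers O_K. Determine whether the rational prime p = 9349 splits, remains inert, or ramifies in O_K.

p is inert

d = 210 ≡ 2 (mod 4), so O_K = ℤ[√210] and disc(K) = 4d = 840.
9349 ∤ 840, so 9349 is unramified.
(210/9349) = 210^4674 mod 9349 = 9348, giving Legendre symbol -1.
(210/9349) = -1, so 9349 is inert.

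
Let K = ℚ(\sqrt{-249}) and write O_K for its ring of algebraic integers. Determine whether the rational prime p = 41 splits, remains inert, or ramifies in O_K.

inert — (41) stays prime in O_K

Since -249 ≢ 1 mod 4, the ring of integers is ℤ[√-249] with discriminant 4·(-249) = -996.
disc(K) = -996 is not divisible by 41; 41 is unramified.
(-249/41) = 38^20 mod 41 = 40, giving Legendre symbol -1.
(-249/41) = -1, so 41 is inert.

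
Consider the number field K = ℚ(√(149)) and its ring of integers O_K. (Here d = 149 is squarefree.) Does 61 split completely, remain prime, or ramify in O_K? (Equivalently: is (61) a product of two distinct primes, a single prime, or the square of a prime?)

split

d = 149 ≡ 1 (mod 4), so O_K = ℤ[(1+√149)/2] and disc(K) = d = 149.
Since gcd(61, 149) = 1 the prime 61 does not ramify.
Euler's criterion: 149^30 mod 61 = 1. Thus (149|61) = 1.
d is a quadratic residue mod p, hence 61 splits in O_K.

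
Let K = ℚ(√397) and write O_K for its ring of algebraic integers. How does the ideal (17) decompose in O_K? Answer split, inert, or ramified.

d = 397 ≡ 1 (mod 4), so O_K = ℤ[(1+√397)/2] and disc(K) = d = 397.
disc(K) = 397 is not divisible by 17; 17 is unramified.
Legendre symbol by Euler's criterion: (397/17) ≡ 397^8 ≡ 16 (mod 17), i.e. (397/17) = -1.
(397/17) = -1, so 17 is inert.

17 remains inert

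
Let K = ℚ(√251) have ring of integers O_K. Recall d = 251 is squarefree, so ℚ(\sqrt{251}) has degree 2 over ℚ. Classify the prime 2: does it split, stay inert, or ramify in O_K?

ramifies in O_K

Since 251 ≢ 1 mod 4, the ring of integers is ℤ[√251] with discriminant 4·251 = 1004.
disc(K) = 1004 = 2·502, so p = 2 is ramified.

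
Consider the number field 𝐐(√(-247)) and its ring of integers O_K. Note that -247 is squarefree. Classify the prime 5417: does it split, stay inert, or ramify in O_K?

-247 mod 4 = 1, hence disc K = -247 and O_K = ℤ[(1+√-247)/2].
5417 ∤ -247, so 5417 is unramified.
(-247/5417) = 5170^2708 mod 5417 = 5416, giving Legendre symbol -1.
d is a non-residue mod p, hence 5417 remains inert in O_K.

p is inert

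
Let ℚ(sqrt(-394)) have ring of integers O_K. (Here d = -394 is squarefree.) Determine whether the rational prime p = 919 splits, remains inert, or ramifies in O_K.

Since -394 ≢ 1 mod 4, the ring of integers is ℤ[√-394] with discriminant 4·(-394) = -1576.
919 ∤ -1576, so 919 is unramified.
(-394/919) = 525^459 mod 919 = 1, giving Legendre symbol 1.
d is a quadratic residue mod p, hence 919 splits in O_K.

splits completely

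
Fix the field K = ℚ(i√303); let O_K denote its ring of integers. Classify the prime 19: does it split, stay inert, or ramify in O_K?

p splits

d = -303 ≡ 1 (mod 4), so O_K = ℤ[(1+√-303)/2] and disc(K) = d = -303.
19 ∤ -303, so 19 is unramified.
(-303/19) = 1^9 mod 19 = 1, giving Legendre symbol 1.
d is a quadratic residue mod p, hence 19 splits in O_K.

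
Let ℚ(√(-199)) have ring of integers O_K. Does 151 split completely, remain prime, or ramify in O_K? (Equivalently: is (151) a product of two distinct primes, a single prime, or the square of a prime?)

split

Since -199 ≡ 1 mod 4, the ring of integers is ℤ[(1+√-199)/2] with discriminant -199.
Since gcd(151, -199) = 1 the prime 151 does not ramify.
Euler's criterion: (-199)^75 mod 151 = 1. Thus (-199|151) = 1.
(-199/151) = 1, so 151 splits.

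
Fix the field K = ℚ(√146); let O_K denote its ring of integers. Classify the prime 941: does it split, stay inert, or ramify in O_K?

941 remains inert

d = 146 ≡ 2 (mod 4), so O_K = ℤ[√146] and disc(K) = 4d = 584.
941 ∤ 584, so 941 is unramified.
Legendre symbol by Euler's criterion: (146/941) ≡ 146^470 ≡ 940 (mod 941), i.e. (146/941) = -1.
d is a non-residue mod p, hence 941 remains inert in O_K.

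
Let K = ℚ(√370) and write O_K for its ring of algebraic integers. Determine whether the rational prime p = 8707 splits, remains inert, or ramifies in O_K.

splits completely

d = 370 ≡ 2 (mod 4), so O_K = ℤ[√370] and disc(K) = 4d = 1480.
8707 ∤ 1480, so 8707 is unramified.
Compute (370/8707) via Euler: 370^((8707-1)/2) mod 8707 = 1, so (370/8707) = 1.
d is a quadratic residue mod p, hence 8707 splits in O_K.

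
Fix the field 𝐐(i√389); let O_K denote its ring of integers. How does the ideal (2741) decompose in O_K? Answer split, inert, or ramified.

p is inert

d = -389 ≡ 3 (mod 4), so O_K = ℤ[√-389] and disc(K) = 4d = -1556.
disc(K) = -1556 is not divisible by 2741; 2741 is unramified.
(-389/2741) = 2352^1370 mod 2741 = 2740, giving Legendre symbol -1.
Legendre symbol -1 ⇒ 2741 is inert.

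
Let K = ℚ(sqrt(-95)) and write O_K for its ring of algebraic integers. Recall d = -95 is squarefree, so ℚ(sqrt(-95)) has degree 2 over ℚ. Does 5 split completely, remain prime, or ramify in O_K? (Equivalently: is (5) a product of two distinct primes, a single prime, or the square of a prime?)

d = -95 ≡ 1 (mod 4), so O_K = ℤ[(1+√-95)/2] and disc(K) = d = -95.
5 divides disc(K) = -95, so 5 ramifies.

5 is ramified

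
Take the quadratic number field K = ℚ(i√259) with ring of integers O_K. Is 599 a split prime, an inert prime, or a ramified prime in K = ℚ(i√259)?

split — (599) = 𝔭₁𝔭₂ with 𝔭₁ ≠ 𝔭₂

Since -259 ≡ 1 mod 4, the ring of integers is ℤ[(1+√-259)/2] with discriminant -259.
disc(K) = -259 is not divisible by 599; 599 is unramified.
(-259/599) = 340^299 mod 599 = 1, giving Legendre symbol 1.
(-259/599) = 1, so 599 splits.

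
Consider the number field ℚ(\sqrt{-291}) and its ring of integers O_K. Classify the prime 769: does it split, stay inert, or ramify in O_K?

remains prime (inert)

Since -291 ≡ 1 mod 4, the ring of integers is ℤ[(1+√-291)/2] with discriminant -291.
disc(K) = -291 is not divisible by 769; 769 is unramified.
(-291/769) = 478^384 mod 769 = 768, giving Legendre symbol -1.
(-291/769) = -1, so 769 is inert.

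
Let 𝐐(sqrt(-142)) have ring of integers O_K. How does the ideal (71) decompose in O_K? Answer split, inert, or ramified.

-142 mod 4 = 2, hence disc K = 4·(-142) = -568 and O_K = ℤ[√-142].
71 divides disc(K) = -568, so 71 ramifies.

ramifies in O_K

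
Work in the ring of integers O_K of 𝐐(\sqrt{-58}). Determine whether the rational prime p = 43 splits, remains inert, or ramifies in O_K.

43 remains inert

-58 mod 4 = 2, hence disc K = 4·(-58) = -232 and O_K = ℤ[√-58].
disc(K) = -232 is not divisible by 43; 43 is unramified.
Euler's criterion: (-58)^21 mod 43 = 42. Thus (-58|43) = -1.
(-58/43) = -1, so 43 is inert.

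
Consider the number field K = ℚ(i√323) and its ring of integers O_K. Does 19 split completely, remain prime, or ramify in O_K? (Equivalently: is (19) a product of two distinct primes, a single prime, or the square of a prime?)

Since -323 ≡ 1 mod 4, the ring of integers is ℤ[(1+√-323)/2] with discriminant -323.
disc(K) = -323 = 19·(-17), so p = 19 is ramified.

19 is ramified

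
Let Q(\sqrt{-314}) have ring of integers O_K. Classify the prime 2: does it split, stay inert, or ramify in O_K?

ramified — (2) = 𝔭²

Since -314 ≢ 1 mod 4, the ring of integers is ℤ[√-314] with discriminant 4·(-314) = -1256.
2 divides disc(K) = -1256, so 2 ramifies.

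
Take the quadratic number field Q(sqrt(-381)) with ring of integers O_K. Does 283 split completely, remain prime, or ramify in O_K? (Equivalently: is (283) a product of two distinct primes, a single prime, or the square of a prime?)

splits completely

-381 mod 4 = 3, hence disc K = 4·(-381) = -1524 and O_K = ℤ[√-381].
Since gcd(283, -1524) = 1 the prime 283 does not ramify.
Compute (-381/283) via Euler: 185^((283-1)/2) mod 283 = 1, so (-381/283) = 1.
Legendre symbol 1 ⇒ 283 is split.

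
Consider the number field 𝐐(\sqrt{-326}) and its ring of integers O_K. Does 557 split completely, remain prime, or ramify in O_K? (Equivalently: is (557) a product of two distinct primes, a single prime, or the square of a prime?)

split

d = -326 ≡ 2 (mod 4), so O_K = ℤ[√-326] and disc(K) = 4d = -1304.
Since gcd(557, -1304) = 1 the prime 557 does not ramify.
(-326/557) = 231^278 mod 557 = 1, giving Legendre symbol 1.
(-326/557) = 1, so 557 splits.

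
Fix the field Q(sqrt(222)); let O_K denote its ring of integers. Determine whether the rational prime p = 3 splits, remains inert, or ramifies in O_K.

3 is ramified

d = 222 ≡ 2 (mod 4), so O_K = ℤ[√222] and disc(K) = 4d = 888.
disc(K) = 888 = 3·296, so p = 3 is ramified.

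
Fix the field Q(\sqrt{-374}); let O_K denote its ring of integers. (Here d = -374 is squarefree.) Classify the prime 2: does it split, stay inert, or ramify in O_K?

d = -374 ≡ 2 (mod 4), so O_K = ℤ[√-374] and disc(K) = 4d = -1496.
disc(K) = -1496 = 2·(-748), so p = 2 is ramified.

p ramifies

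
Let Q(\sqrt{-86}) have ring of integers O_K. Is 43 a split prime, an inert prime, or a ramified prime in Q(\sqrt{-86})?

43 is ramified

-86 mod 4 = 2, hence disc K = 4·(-86) = -344 and O_K = ℤ[√-86].
disc(K) = -344 = 43·(-8), so p = 43 is ramified.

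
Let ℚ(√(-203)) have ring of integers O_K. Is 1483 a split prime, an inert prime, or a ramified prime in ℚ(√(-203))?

inert — (1483) stays prime in O_K

d = -203 ≡ 1 (mod 4), so O_K = ℤ[(1+√-203)/2] and disc(K) = d = -203.
Since gcd(1483, -203) = 1 the prime 1483 does not ramify.
Compute (-203/1483) via Euler: 1280^((1483-1)/2) mod 1483 = 1482, so (-203/1483) = -1.
(-203/1483) = -1, so 1483 is inert.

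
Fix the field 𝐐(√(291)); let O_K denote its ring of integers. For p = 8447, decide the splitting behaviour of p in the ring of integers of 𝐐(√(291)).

splits completely

Since 291 ≢ 1 mod 4, the ring of integers is ℤ[√291] with discriminant 4·291 = 1164.
Since gcd(8447, 1164) = 1 the prime 8447 does not ramify.
(291/8447) = 291^4223 mod 8447 = 1, giving Legendre symbol 1.
(291/8447) = 1, so 8447 splits.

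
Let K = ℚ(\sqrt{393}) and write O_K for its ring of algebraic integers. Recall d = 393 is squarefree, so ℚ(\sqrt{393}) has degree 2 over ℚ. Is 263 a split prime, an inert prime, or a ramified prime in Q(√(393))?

inert

393 mod 4 = 1, hence disc K = 393 and O_K = ℤ[(1+√393)/2].
Since gcd(263, 393) = 1 the prime 263 does not ramify.
Compute (393/263) via Euler: 130^((263-1)/2) mod 263 = 262, so (393/263) = -1.
Legendre symbol -1 ⇒ 263 is inert.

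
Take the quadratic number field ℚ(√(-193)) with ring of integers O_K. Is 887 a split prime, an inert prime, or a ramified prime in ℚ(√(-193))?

split — (887) = 𝔭₁𝔭₂ with 𝔭₁ ≠ 𝔭₂

d = -193 ≡ 3 (mod 4), so O_K = ℤ[√-193] and disc(K) = 4d = -772.
887 ∤ -772, so 887 is unramified.
Euler's criterion: (-193)^443 mod 887 = 1. Thus (-193|887) = 1.
Legendre symbol 1 ⇒ 887 is split.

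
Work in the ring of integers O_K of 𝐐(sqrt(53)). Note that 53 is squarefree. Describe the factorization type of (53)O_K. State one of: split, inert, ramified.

ramifies in O_K

Since 53 ≡ 1 mod 4, the ring of integers is ℤ[(1+√53)/2] with discriminant 53.
Ramification test: 53 | 53. The prime 53 ramifies in K.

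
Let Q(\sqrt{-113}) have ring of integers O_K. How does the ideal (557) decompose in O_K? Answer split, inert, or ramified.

Since -113 ≢ 1 mod 4, the ring of integers is ℤ[√-113] with discriminant 4·(-113) = -452.
Since gcd(557, -452) = 1 the prime 557 does not ramify.
Compute (-113/557) via Euler: 444^((557-1)/2) mod 557 = 1, so (-113/557) = 1.
Legendre symbol 1 ⇒ 557 is split.

split — (557) = 𝔭₁𝔭₂ with 𝔭₁ ≠ 𝔭₂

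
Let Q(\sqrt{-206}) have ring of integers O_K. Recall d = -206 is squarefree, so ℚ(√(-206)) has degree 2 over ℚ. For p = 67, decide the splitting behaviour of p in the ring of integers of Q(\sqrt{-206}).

p splits

d = -206 ≡ 2 (mod 4), so O_K = ℤ[√-206] and disc(K) = 4d = -824.
67 ∤ -824, so 67 is unramified.
Legendre symbol by Euler's criterion: (-206/67) ≡ (-206)^33 ≡ 1 (mod 67), i.e. (-206/67) = 1.
d is a quadratic residue mod p, hence 67 splits in O_K.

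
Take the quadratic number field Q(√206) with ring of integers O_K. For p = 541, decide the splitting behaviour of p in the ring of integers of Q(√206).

p is inert

d = 206 ≡ 2 (mod 4), so O_K = ℤ[√206] and disc(K) = 4d = 824.
disc(K) = 824 is not divisible by 541; 541 is unramified.
Legendre symbol by Euler's criterion: (206/541) ≡ 206^270 ≡ 540 (mod 541), i.e. (206/541) = -1.
(206/541) = -1, so 541 is inert.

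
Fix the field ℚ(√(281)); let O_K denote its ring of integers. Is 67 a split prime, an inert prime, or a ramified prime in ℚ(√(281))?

Since 281 ≡ 1 mod 4, the ring of integers is ℤ[(1+√281)/2] with discriminant 281.
disc(K) = 281 is not divisible by 67; 67 is unramified.
(281/67) = 13^33 mod 67 = 66, giving Legendre symbol -1.
(281/67) = -1, so 67 is inert.

p is inert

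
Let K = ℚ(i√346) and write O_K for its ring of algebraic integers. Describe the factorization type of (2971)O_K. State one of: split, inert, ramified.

remains prime (inert)

d = -346 ≡ 2 (mod 4), so O_K = ℤ[√-346] and disc(K) = 4d = -1384.
disc(K) = -1384 is not divisible by 2971; 2971 is unramified.
Euler's criterion: (-346)^1485 mod 2971 = 2970. Thus (-346|2971) = -1.
(-346/2971) = -1, so 2971 is inert.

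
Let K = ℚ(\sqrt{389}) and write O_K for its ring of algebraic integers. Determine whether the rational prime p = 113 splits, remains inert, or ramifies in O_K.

389 mod 4 = 1, hence disc K = 389 and O_K = ℤ[(1+√389)/2].
113 ∤ 389, so 113 is unramified.
(389/113) = 50^56 mod 113 = 1, giving Legendre symbol 1.
d is a quadratic residue mod p, hence 113 splits in O_K.

splits completely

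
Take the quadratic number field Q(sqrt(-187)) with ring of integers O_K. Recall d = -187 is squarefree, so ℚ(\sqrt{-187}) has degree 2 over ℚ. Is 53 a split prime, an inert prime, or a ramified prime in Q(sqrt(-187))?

d = -187 ≡ 1 (mod 4), so O_K = ℤ[(1+√-187)/2] and disc(K) = d = -187.
Since gcd(53, -187) = 1 the prime 53 does not ramify.
(-187/53) = 25^26 mod 53 = 1, giving Legendre symbol 1.
Legendre symbol 1 ⇒ 53 is split.

split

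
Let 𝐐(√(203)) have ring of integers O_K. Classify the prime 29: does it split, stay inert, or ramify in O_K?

ramifies in O_K

Since 203 ≢ 1 mod 4, the ring of integers is ℤ[√203] with discriminant 4·203 = 812.
disc(K) = 812 = 29·28, so p = 29 is ramified.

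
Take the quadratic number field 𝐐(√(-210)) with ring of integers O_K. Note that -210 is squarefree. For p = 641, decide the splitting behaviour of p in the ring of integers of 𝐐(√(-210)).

Since -210 ≢ 1 mod 4, the ring of integers is ℤ[√-210] with discriminant 4·(-210) = -840.
disc(K) = -840 is not divisible by 641; 641 is unramified.
(-210/641) = 431^320 mod 641 = 640, giving Legendre symbol -1.
Legendre symbol -1 ⇒ 641 is inert.

inert — (641) stays prime in O_K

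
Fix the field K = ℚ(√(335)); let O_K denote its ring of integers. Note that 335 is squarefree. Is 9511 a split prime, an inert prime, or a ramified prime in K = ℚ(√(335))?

p is inert

335 mod 4 = 3, hence disc K = 4·335 = 1340 and O_K = ℤ[√335].
disc(K) = 1340 is not divisible by 9511; 9511 is unramified.
(335/9511) = 335^4755 mod 9511 = 9510, giving Legendre symbol -1.
d is a non-residue mod p, hence 9511 remains inert in O_K.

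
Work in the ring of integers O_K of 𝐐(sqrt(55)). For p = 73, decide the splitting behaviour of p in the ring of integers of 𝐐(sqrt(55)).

55 mod 4 = 3, hence disc K = 4·55 = 220 and O_K = ℤ[√55].
disc(K) = 220 is not divisible by 73; 73 is unramified.
Euler's criterion: 55^36 mod 73 = 1. Thus (55|73) = 1.
Legendre symbol 1 ⇒ 73 is split.

split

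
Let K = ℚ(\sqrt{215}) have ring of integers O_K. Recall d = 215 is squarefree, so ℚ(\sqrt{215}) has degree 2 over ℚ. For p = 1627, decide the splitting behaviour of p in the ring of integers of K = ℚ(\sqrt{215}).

d = 215 ≡ 3 (mod 4), so O_K = ℤ[√215] and disc(K) = 4d = 860.
Since gcd(1627, 860) = 1 the prime 1627 does not ramify.
Compute (215/1627) via Euler: 215^((1627-1)/2) mod 1627 = 1, so (215/1627) = 1.
(215/1627) = 1, so 1627 splits.

1627 splits in O_K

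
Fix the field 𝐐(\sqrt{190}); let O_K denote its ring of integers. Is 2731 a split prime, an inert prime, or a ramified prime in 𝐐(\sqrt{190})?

2731 remains inert

d = 190 ≡ 2 (mod 4), so O_K = ℤ[√190] and disc(K) = 4d = 760.
2731 ∤ 760, so 2731 is unramified.
Legendre symbol by Euler's criterion: (190/2731) ≡ 190^1365 ≡ 2730 (mod 2731), i.e. (190/2731) = -1.
(190/2731) = -1, so 2731 is inert.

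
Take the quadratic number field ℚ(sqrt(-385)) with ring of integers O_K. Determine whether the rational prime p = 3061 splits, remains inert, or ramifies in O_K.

d = -385 ≡ 3 (mod 4), so O_K = ℤ[√-385] and disc(K) = 4d = -1540.
Since gcd(3061, -1540) = 1 the prime 3061 does not ramify.
Euler's criterion: (-385)^1530 mod 3061 = 1. Thus (-385|3061) = 1.
(-385/3061) = 1, so 3061 splits.

split — (3061) = 𝔭₁𝔭₂ with 𝔭₁ ≠ 𝔭₂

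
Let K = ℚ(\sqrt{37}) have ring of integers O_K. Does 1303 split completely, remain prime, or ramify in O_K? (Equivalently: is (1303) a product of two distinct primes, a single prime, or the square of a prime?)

d = 37 ≡ 1 (mod 4), so O_K = ℤ[(1+√37)/2] and disc(K) = d = 37.
Since gcd(1303, 37) = 1 the prime 1303 does not ramify.
Legendre symbol by Euler's criterion: (37/1303) ≡ 37^651 ≡ 1302 (mod 1303), i.e. (37/1303) = -1.
Legendre symbol -1 ⇒ 1303 is inert.

inert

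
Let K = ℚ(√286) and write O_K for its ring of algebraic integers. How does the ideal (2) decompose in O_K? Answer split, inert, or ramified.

d = 286 ≡ 2 (mod 4), so O_K = ℤ[√286] and disc(K) = 4d = 1144.
disc(K) = 1144 = 2·572, so p = 2 is ramified.

ramifies in O_K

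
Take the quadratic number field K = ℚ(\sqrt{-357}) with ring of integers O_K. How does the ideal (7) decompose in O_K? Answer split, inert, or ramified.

-357 mod 4 = 3, hence disc K = 4·(-357) = -1428 and O_K = ℤ[√-357].
disc(K) = -1428 = 7·(-204), so p = 7 is ramified.

ramified — (7) = 𝔭²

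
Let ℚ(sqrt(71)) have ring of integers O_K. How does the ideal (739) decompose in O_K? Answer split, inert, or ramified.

71 mod 4 = 3, hence disc K = 4·71 = 284 and O_K = ℤ[√71].
Since gcd(739, 284) = 1 the prime 739 does not ramify.
Euler's criterion: 71^369 mod 739 = 738. Thus (71|739) = -1.
Legendre symbol -1 ⇒ 739 is inert.

inert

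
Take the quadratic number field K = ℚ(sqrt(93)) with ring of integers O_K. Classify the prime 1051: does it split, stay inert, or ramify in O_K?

p splits

Since 93 ≡ 1 mod 4, the ring of integers is ℤ[(1+√93)/2] with discriminant 93.
Since gcd(1051, 93) = 1 the prime 1051 does not ramify.
Compute (93/1051) via Euler: 93^((1051-1)/2) mod 1051 = 1, so (93/1051) = 1.
Legendre symbol 1 ⇒ 1051 is split.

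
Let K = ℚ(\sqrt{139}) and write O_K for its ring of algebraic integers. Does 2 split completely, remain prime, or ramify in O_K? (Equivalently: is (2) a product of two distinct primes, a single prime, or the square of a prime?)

ramifies in O_K

Since 139 ≢ 1 mod 4, the ring of integers is ℤ[√139] with discriminant 4·139 = 556.
Ramification test: 2 | 556. The prime 2 ramifies in K.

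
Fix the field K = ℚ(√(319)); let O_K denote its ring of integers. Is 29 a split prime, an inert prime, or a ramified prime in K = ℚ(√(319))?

319 mod 4 = 3, hence disc K = 4·319 = 1276 and O_K = ℤ[√319].
disc(K) = 1276 = 29·44, so p = 29 is ramified.

ramified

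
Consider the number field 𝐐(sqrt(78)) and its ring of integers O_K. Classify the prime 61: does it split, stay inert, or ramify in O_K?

inert

Since 78 ≢ 1 mod 4, the ring of integers is ℤ[√78] with discriminant 4·78 = 312.
disc(K) = 312 is not divisible by 61; 61 is unramified.
Legendre symbol by Euler's criterion: (78/61) ≡ 78^30 ≡ 60 (mod 61), i.e. (78/61) = -1.
(78/61) = -1, so 61 is inert.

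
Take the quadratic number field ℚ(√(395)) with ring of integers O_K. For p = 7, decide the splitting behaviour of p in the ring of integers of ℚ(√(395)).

inert — (7) stays prime in O_K

d = 395 ≡ 3 (mod 4), so O_K = ℤ[√395] and disc(K) = 4d = 1580.
Since gcd(7, 1580) = 1 the prime 7 does not ramify.
(395/7) = 3^3 mod 7 = 6, giving Legendre symbol -1.
(395/7) = -1, so 7 is inert.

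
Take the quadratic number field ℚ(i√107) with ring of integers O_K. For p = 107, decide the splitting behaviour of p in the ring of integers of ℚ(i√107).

p ramifies

-107 mod 4 = 1, hence disc K = -107 and O_K = ℤ[(1+√-107)/2].
disc(K) = -107 = 107·(-1), so p = 107 is ramified.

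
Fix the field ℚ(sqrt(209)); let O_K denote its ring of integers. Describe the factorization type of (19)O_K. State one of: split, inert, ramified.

d = 209 ≡ 1 (mod 4), so O_K = ℤ[(1+√209)/2] and disc(K) = d = 209.
Ramification test: 19 | 209. The prime 19 ramifies in K.

ramifies in O_K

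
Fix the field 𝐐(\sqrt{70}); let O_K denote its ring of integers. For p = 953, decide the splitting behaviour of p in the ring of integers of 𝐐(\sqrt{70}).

70 mod 4 = 2, hence disc K = 4·70 = 280 and O_K = ℤ[√70].
Since gcd(953, 280) = 1 the prime 953 does not ramify.
Legendre symbol by Euler's criterion: (70/953) ≡ 70^476 ≡ 952 (mod 953), i.e. (70/953) = -1.
d is a non-residue mod p, hence 953 remains inert in O_K.

remains prime (inert)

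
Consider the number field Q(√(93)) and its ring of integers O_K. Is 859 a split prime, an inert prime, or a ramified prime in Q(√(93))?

inert — (859) stays prime in O_K

d = 93 ≡ 1 (mod 4), so O_K = ℤ[(1+√93)/2] and disc(K) = d = 93.
Since gcd(859, 93) = 1 the prime 859 does not ramify.
Euler's criterion: 93^429 mod 859 = 858. Thus (93|859) = -1.
Legendre symbol -1 ⇒ 859 is inert.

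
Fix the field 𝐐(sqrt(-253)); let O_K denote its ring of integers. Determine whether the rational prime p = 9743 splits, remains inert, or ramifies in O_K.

remains prime (inert)

d = -253 ≡ 3 (mod 4), so O_K = ℤ[√-253] and disc(K) = 4d = -1012.
disc(K) = -1012 is not divisible by 9743; 9743 is unramified.
Compute (-253/9743) via Euler: 9490^((9743-1)/2) mod 9743 = 9742, so (-253/9743) = -1.
(-253/9743) = -1, so 9743 is inert.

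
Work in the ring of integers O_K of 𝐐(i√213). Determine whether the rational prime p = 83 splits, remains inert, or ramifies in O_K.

-213 mod 4 = 3, hence disc K = 4·(-213) = -852 and O_K = ℤ[√-213].
83 ∤ -852, so 83 is unramified.
Legendre symbol by Euler's criterion: (-213/83) ≡ (-213)^41 ≡ 1 (mod 83), i.e. (-213/83) = 1.
Legendre symbol 1 ⇒ 83 is split.

split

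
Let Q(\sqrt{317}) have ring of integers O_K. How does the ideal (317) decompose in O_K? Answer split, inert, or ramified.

Since 317 ≡ 1 mod 4, the ring of integers is ℤ[(1+√317)/2] with discriminant 317.
317 divides disc(K) = 317, so 317 ramifies.

ramified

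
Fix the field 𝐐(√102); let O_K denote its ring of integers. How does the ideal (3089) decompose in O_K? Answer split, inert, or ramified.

splits completely

102 mod 4 = 2, hence disc K = 4·102 = 408 and O_K = ℤ[√102].
disc(K) = 408 is not divisible by 3089; 3089 is unramified.
Legendre symbol by Euler's criterion: (102/3089) ≡ 102^1544 ≡ 1 (mod 3089), i.e. (102/3089) = 1.
Legendre symbol 1 ⇒ 3089 is split.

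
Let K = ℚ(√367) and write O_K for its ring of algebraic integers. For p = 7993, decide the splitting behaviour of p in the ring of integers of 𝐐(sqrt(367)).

367 mod 4 = 3, hence disc K = 4·367 = 1468 and O_K = ℤ[√367].
disc(K) = 1468 is not divisible by 7993; 7993 is unramified.
Euler's criterion: 367^3996 mod 7993 = 7992. Thus (367|7993) = -1.
d is a non-residue mod p, hence 7993 remains inert in O_K.

remains prime (inert)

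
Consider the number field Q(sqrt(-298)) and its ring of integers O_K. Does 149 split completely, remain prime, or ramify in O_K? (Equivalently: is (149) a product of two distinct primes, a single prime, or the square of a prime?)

-298 mod 4 = 2, hence disc K = 4·(-298) = -1192 and O_K = ℤ[√-298].
disc(K) = -1192 = 149·(-8), so p = 149 is ramified.

ramifies in O_K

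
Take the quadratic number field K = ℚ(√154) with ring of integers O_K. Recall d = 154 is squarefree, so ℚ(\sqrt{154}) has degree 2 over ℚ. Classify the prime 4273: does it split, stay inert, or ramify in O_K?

inert

Since 154 ≢ 1 mod 4, the ring of integers is ℤ[√154] with discriminant 4·154 = 616.
Since gcd(4273, 616) = 1 the prime 4273 does not ramify.
(154/4273) = 154^2136 mod 4273 = 4272, giving Legendre symbol -1.
d is a non-residue mod p, hence 4273 remains inert in O_K.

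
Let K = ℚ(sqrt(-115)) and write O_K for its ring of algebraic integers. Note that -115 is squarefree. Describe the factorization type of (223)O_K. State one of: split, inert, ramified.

remains prime (inert)

-115 mod 4 = 1, hence disc K = -115 and O_K = ℤ[(1+√-115)/2].
223 ∤ -115, so 223 is unramified.
Legendre symbol by Euler's criterion: (-115/223) ≡ (-115)^111 ≡ 222 (mod 223), i.e. (-115/223) = -1.
d is a non-residue mod p, hence 223 remains inert in O_K.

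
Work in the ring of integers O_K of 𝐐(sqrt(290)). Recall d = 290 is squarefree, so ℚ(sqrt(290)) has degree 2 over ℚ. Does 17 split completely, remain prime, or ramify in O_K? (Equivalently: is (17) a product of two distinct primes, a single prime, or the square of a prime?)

Since 290 ≢ 1 mod 4, the ring of integers is ℤ[√290] with discriminant 4·290 = 1160.
17 ∤ 1160, so 17 is unramified.
Compute (290/17) via Euler: 1^((17-1)/2) mod 17 = 1, so (290/17) = 1.
Legendre symbol 1 ⇒ 17 is split.

p splits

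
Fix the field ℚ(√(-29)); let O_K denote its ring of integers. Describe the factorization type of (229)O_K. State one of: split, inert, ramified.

229 remains inert

Since -29 ≢ 1 mod 4, the ring of integers is ℤ[√-29] with discriminant 4·(-29) = -116.
disc(K) = -116 is not divisible by 229; 229 is unramified.
(-29/229) = 200^114 mod 229 = 228, giving Legendre symbol -1.
Legendre symbol -1 ⇒ 229 is inert.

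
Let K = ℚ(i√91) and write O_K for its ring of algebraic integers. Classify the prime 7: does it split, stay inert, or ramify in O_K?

7 is ramified

Since -91 ≡ 1 mod 4, the ring of integers is ℤ[(1+√-91)/2] with discriminant -91.
Ramification test: 7 | -91. The prime 7 ramifies in K.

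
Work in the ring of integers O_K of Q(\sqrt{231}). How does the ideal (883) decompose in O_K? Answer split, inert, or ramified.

883 remains inert

d = 231 ≡ 3 (mod 4), so O_K = ℤ[√231] and disc(K) = 4d = 924.
883 ∤ 924, so 883 is unramified.
Legendre symbol by Euler's criterion: (231/883) ≡ 231^441 ≡ 882 (mod 883), i.e. (231/883) = -1.
(231/883) = -1, so 883 is inert.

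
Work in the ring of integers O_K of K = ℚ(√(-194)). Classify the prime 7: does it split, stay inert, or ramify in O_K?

Since -194 ≢ 1 mod 4, the ring of integers is ℤ[√-194] with discriminant 4·(-194) = -776.
7 ∤ -776, so 7 is unramified.
(-194/7) = 2^3 mod 7 = 1, giving Legendre symbol 1.
d is a quadratic residue mod p, hence 7 splits in O_K.

splits completely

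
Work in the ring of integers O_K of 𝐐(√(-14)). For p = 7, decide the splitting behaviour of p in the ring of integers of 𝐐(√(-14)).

7 is ramified

d = -14 ≡ 2 (mod 4), so O_K = ℤ[√-14] and disc(K) = 4d = -56.
disc(K) = -56 = 7·(-8), so p = 7 is ramified.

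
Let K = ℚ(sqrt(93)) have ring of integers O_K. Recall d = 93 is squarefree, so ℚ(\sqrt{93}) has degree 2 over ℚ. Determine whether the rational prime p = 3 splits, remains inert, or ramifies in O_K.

ramifies in O_K

93 mod 4 = 1, hence disc K = 93 and O_K = ℤ[(1+√93)/2].
disc(K) = 93 = 3·31, so p = 3 is ramified.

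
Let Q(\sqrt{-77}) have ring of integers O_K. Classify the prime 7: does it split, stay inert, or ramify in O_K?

7 is ramified

Since -77 ≢ 1 mod 4, the ring of integers is ℤ[√-77] with discriminant 4·(-77) = -308.
Ramification test: 7 | -308. The prime 7 ramifies in K.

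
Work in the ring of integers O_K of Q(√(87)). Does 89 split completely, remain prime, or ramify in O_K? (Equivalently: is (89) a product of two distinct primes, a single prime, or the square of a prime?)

87 mod 4 = 3, hence disc K = 4·87 = 348 and O_K = ℤ[√87].
disc(K) = 348 is not divisible by 89; 89 is unramified.
Legendre symbol by Euler's criterion: (87/89) ≡ 87^44 ≡ 1 (mod 89), i.e. (87/89) = 1.
Legendre symbol 1 ⇒ 89 is split.

splits completely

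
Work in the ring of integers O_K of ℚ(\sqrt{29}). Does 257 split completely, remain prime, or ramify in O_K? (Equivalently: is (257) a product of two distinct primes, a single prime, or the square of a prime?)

d = 29 ≡ 1 (mod 4), so O_K = ℤ[(1+√29)/2] and disc(K) = d = 29.
257 ∤ 29, so 257 is unramified.
Legendre symbol by Euler's criterion: (29/257) ≡ 29^128 ≡ 1 (mod 257), i.e. (29/257) = 1.
(29/257) = 1, so 257 splits.

257 splits in O_K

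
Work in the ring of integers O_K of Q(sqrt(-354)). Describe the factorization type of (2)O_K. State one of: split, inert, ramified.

Since -354 ≢ 1 mod 4, the ring of integers is ℤ[√-354] with discriminant 4·(-354) = -1416.
2 divides disc(K) = -1416, so 2 ramifies.

p ramifies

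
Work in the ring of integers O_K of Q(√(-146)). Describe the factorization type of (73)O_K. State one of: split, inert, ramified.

-146 mod 4 = 2, hence disc K = 4·(-146) = -584 and O_K = ℤ[√-146].
disc(K) = -584 = 73·(-8), so p = 73 is ramified.

ramifies in O_K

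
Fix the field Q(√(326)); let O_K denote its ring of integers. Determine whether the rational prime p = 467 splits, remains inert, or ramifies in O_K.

p is inert

d = 326 ≡ 2 (mod 4), so O_K = ℤ[√326] and disc(K) = 4d = 1304.
disc(K) = 1304 is not divisible by 467; 467 is unramified.
Compute (326/467) via Euler: 326^((467-1)/2) mod 467 = 466, so (326/467) = -1.
d is a non-residue mod p, hence 467 remains inert in O_K.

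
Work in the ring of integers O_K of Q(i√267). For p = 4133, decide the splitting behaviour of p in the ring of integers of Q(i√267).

remains prime (inert)

d = -267 ≡ 1 (mod 4), so O_K = ℤ[(1+√-267)/2] and disc(K) = d = -267.
4133 ∤ -267, so 4133 is unramified.
Compute (-267/4133) via Euler: 3866^((4133-1)/2) mod 4133 = 4132, so (-267/4133) = -1.
d is a non-residue mod p, hence 4133 remains inert in O_K.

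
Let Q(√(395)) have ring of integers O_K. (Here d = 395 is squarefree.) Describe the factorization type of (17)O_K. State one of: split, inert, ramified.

split

d = 395 ≡ 3 (mod 4), so O_K = ℤ[√395] and disc(K) = 4d = 1580.
Since gcd(17, 1580) = 1 the prime 17 does not ramify.
Compute (395/17) via Euler: 4^((17-1)/2) mod 17 = 1, so (395/17) = 1.
d is a quadratic residue mod p, hence 17 splits in O_K.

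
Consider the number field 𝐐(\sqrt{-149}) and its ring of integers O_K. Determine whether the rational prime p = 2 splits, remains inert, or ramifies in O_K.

p ramifies

-149 mod 4 = 3, hence disc K = 4·(-149) = -596 and O_K = ℤ[√-149].
Ramification test: 2 | -596. The prime 2 ramifies in K.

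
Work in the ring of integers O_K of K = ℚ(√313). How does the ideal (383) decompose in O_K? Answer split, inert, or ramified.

Since 313 ≡ 1 mod 4, the ring of integers is ℤ[(1+√313)/2] with discriminant 313.
disc(K) = 313 is not divisible by 383; 383 is unramified.
Compute (313/383) via Euler: 313^((383-1)/2) mod 383 = 1, so (313/383) = 1.
(313/383) = 1, so 383 splits.

383 splits in O_K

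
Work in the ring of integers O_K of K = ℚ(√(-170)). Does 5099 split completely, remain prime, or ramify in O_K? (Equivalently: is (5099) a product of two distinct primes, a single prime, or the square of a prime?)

-170 mod 4 = 2, hence disc K = 4·(-170) = -680 and O_K = ℤ[√-170].
Since gcd(5099, -680) = 1 the prime 5099 does not ramify.
Legendre symbol by Euler's criterion: (-170/5099) ≡ (-170)^2549 ≡ 1 (mod 5099), i.e. (-170/5099) = 1.
Legendre symbol 1 ⇒ 5099 is split.

split — (5099) = 𝔭₁𝔭₂ with 𝔭₁ ≠ 𝔭₂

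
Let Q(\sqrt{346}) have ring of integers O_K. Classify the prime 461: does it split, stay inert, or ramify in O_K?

d = 346 ≡ 2 (mod 4), so O_K = ℤ[√346] and disc(K) = 4d = 1384.
disc(K) = 1384 is not divisible by 461; 461 is unramified.
Legendre symbol by Euler's criterion: (346/461) ≡ 346^230 ≡ 1 (mod 461), i.e. (346/461) = 1.
(346/461) = 1, so 461 splits.

p splits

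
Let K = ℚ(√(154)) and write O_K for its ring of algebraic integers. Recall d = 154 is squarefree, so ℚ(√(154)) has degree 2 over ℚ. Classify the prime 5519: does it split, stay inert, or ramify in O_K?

d = 154 ≡ 2 (mod 4), so O_K = ℤ[√154] and disc(K) = 4d = 616.
disc(K) = 616 is not divisible by 5519; 5519 is unramified.
Legendre symbol by Euler's criterion: (154/5519) ≡ 154^2759 ≡ 1 (mod 5519), i.e. (154/5519) = 1.
(154/5519) = 1, so 5519 splits.

p splits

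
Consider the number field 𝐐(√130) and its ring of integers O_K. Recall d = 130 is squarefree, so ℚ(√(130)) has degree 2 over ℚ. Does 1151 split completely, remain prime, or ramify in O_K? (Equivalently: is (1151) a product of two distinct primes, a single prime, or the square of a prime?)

Since 130 ≢ 1 mod 4, the ring of integers is ℤ[√130] with discriminant 4·130 = 520.
1151 ∤ 520, so 1151 is unramified.
Legendre symbol by Euler's criterion: (130/1151) ≡ 130^575 ≡ 1150 (mod 1151), i.e. (130/1151) = -1.
Legendre symbol -1 ⇒ 1151 is inert.

remains prime (inert)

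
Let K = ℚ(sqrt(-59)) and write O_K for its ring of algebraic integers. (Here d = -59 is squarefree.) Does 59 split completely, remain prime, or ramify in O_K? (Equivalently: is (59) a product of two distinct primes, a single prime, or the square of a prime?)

Since -59 ≡ 1 mod 4, the ring of integers is ℤ[(1+√-59)/2] with discriminant -59.
Ramification test: 59 | -59. The prime 59 ramifies in K.

p ramifies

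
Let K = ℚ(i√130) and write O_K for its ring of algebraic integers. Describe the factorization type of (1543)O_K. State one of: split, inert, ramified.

split

Since -130 ≢ 1 mod 4, the ring of integers is ℤ[√-130] with discriminant 4·(-130) = -520.
1543 ∤ -520, so 1543 is unramified.
Compute (-130/1543) via Euler: 1413^((1543-1)/2) mod 1543 = 1, so (-130/1543) = 1.
(-130/1543) = 1, so 1543 splits.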